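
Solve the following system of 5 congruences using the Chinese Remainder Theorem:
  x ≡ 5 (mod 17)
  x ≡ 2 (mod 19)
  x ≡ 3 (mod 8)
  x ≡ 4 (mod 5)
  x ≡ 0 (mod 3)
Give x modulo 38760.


Product of moduli M = 17 · 19 · 8 · 5 · 3 = 38760.
Merge one congruence at a time:
  Start: x ≡ 5 (mod 17).
  Combine with x ≡ 2 (mod 19); new modulus lcm = 323.
    Write x = 5 + 17·t and substitute into x ≡ 2 (mod 19): 17·t ≡ 2 − 5 = -3 (mod 19).
    Reduce coefficients mod 19: 17·t ≡ 16 (mod 19).
    The inverse of 17 mod 19 is 9 (since 17·9 = 153 = 8·19 + 1), so t ≡ 9·16 = 144 ≡ 11 (mod 19).
    Then x = 5 + 17·11 = 192, valid modulo lcm(17, 19) = 323: x ≡ 192 (mod 323).
  Combine with x ≡ 3 (mod 8); new modulus lcm = 2584.
    Write x = 192 + 323·t and substitute into x ≡ 3 (mod 8): 323·t ≡ 3 − 192 = -189 (mod 8).
    Reduce coefficients mod 8: 3·t ≡ 3 (mod 8).
    The inverse of 3 mod 8 is 3 (since 3·3 = 9 = 1·8 + 1), so t ≡ 3·3 = 9 ≡ 1 (mod 8).
    Then x = 192 + 323·1 = 515, valid modulo lcm(323, 8) = 2584: x ≡ 515 (mod 2584).
  Combine with x ≡ 4 (mod 5); new modulus lcm = 12920.
    Write x = 515 + 2584·t and substitute into x ≡ 4 (mod 5): 2584·t ≡ 4 − 515 = -511 (mod 5).
    Reduce coefficients mod 5: 4·t ≡ 4 (mod 5).
    The inverse of 4 mod 5 is 4 (since 4·4 = 16 = 3·5 + 1), so t ≡ 4·4 = 16 ≡ 1 (mod 5).
    Then x = 515 + 2584·1 = 3099, valid modulo lcm(2584, 5) = 12920: x ≡ 3099 (mod 12920).
  Combine with x ≡ 0 (mod 3); new modulus lcm = 38760.
    Write x = 3099 + 12920·t and substitute into x ≡ 0 (mod 3): 12920·t ≡ 0 − 3099 = -3099 (mod 3).
    Reduce coefficients mod 3: 2·t ≡ 0 (mod 3).
    The inverse of 2 mod 3 is 2 (since 2·2 = 4 = 1·3 + 1), so t ≡ 2·0 = 0 ≡ 0 (mod 3).
    Then x = 3099 + 12920·0 = 3099, valid modulo lcm(12920, 3) = 38760: x ≡ 3099 (mod 38760).
Verify against each original: 3099 mod 17 = 5, 3099 mod 19 = 2, 3099 mod 8 = 3, 3099 mod 5 = 4, 3099 mod 3 = 0.

x ≡ 3099 (mod 38760).


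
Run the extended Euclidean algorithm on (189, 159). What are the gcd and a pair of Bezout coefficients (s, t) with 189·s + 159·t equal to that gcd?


Euclidean algorithm on (189, 159) — divide until remainder is 0:
  189 = 1 · 159 + 30
  159 = 5 · 30 + 9
  30 = 3 · 9 + 3
  9 = 3 · 3 + 0
gcd(189, 159) = 3.
Track Bezout coefficients alongside the remainders: start with r₀ = 189 = a·1 + b·0 (s = 1, t = 0) and r₁ = 159 = a·0 + b·1 (s = 0, t = 1); each new remainder r_{k+1} = r_{k-1} − q_k·r_k inherits s_{k+1} = s_{k-1} − q_k·s_k, t_{k+1} = t_{k-1} − q_k·t_k, so r_k = a·s_k + b·t_k at every step:
  q = 1: r = 30, s = 1 − 1·0 = 1, t = 0 − 1·1 = -1  (check: 189·1 + 159·(-1) = 30)
  q = 5: r = 9, s = 0 − 5·1 = -5, t = 1 − 5·(-1) = 6  (check: 189·(-5) + 159·6 = 9)
  q = 3: r = 3, s = 1 − 3·(-5) = 16, t = -1 − 3·6 = -19  (check: 189·16 + 159·(-19) = 3)
The row with r = 3 (the gcd) gives the Bezout coefficients s = 16, t = -19.
Result: 189 · (16) + 159 · (-19) = 3.

gcd(189, 159) = 3; s = 16, t = -19 (check: 189·16 + 159·(-19) = 3).


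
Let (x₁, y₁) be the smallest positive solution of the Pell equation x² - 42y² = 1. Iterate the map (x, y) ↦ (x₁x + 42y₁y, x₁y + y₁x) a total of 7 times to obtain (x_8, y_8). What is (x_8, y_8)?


Step 1: Find the fundamental solution (x₁, y₁) of x² - 42y² = 1.
  Expand √42 as a continued fraction. a₀ = ⌊√42⌋ = 6; iterate m_{k+1} = d_k·a_k − m_k, d_{k+1} = (42 − m_{k+1}²)/d_k, a_{k+1} = ⌊(a₀ + m_{k+1})/d_{k+1}⌋ (starting m₀ = 0, d₀ = 1), with convergents p_k = a_k·p_{k-1} + p_{k-2}, q_k = a_k·q_{k-1} + q_{k-2} (p₋₁ = 1, q₋₁ = 0):
  k = 0: a₀ = 6; p₀/q₀ = 6/1; p₀² − 42·q₀² = 36 − 42 = -6.
  k = 1: m = 6, d = 6, a = ⌊(6 + 6)/6⌋ = 2; p/q = (2·6 + 1)/(2·1 + 0) = 13/2; p² − 42·q² = 169 − 168 = 1.
  The first convergent with p² − 42·q² = 1 gives the fundamental solution (x₁, y₁) = (13, 2).
Step 2: Apply the recurrence (x_{n+1}, y_{n+1}) = (x₁x_n + 42y₁y_n, x₁y_n + y₁x_n) repeatedly.
  From (x_1, y_1) = (13, 2): x_2 = 13·13 + 42·2·2 = 337; y_2 = 13·2 + 2·13 = 52.
  From (x_2, y_2) = (337, 52): x_3 = 13·337 + 42·2·52 = 8749; y_3 = 13·52 + 2·337 = 1350.
  From (x_3, y_3) = (8749, 1350): x_4 = 13·8749 + 42·2·1350 = 227137; y_4 = 13·1350 + 2·8749 = 35048.
  From (x_4, y_4) = (227137, 35048): x_5 = 13·227137 + 42·2·35048 = 5896813; y_5 = 13·35048 + 2·227137 = 909898.
  From (x_5, y_5) = (5896813, 909898): x_6 = 13·5896813 + 42·2·909898 = 153090001; y_6 = 13·909898 + 2·5896813 = 23622300.
  From (x_6, y_6) = (153090001, 23622300): x_7 = 13·153090001 + 42·2·23622300 = 3974443213; y_7 = 13·23622300 + 2·153090001 = 613269902.
  From (x_7, y_7) = (3974443213, 613269902): x_8 = 13·3974443213 + 42·2·613269902 = 103182433537; y_8 = 13·613269902 + 2·3974443213 = 15921395152.
Step 3: Verify x_8² - 42·y_8² = 10646614590617422330369 - 10646614590617422330368 = 1 (should be 1). ✓

(x_1, y_1) = (13, 2); (x_8, y_8) = (103182433537, 15921395152).


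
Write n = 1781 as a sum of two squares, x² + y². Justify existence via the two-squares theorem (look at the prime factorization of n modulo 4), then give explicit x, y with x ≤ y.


Step 1: Factor n = 1781 = 13 · 137.
Step 2: Check the mod-4 condition on each prime factor: 13 ≡ 1 (mod 4), exponent 1; 137 ≡ 1 (mod 4), exponent 1.
All primes ≡ 3 (mod 4) appear to even exponent (or don't appear), so by the two-squares theorem n IS expressible as a sum of two squares.
Step 3: Build a representation. Here n = 13 · 137 is a product of primes ≡ 1 (mod 4). Each prime p ≡ 1 (mod 4) is itself a sum of two squares; find a² by testing p − a² for a perfect square:
  13: 13 − 1² = 12, 13 − 2² = 9 = 3² ⇒ 13 = 2² + 3².
  137: 137 − 1² = 136, 137 − 2² = 133, 137 − 3² = 128, 137 − 4² = 121 = 11² ⇒ 137 = 4² + 11².
  Combine using the Brahmagupta–Fibonacci identity (a² + b²)(c² + d²) = (ac − bd)² + (ad + bc)² = (ac + bd)² + (ad − bc)²:
  13 · 137 = 1781: from (2² + 3²)(4² + 11²), take (2·4 − 3·11, 2·11 + 3·4) = (8 − 33, 22 + 12) = (-25, 34); dropping signs (only squares matter) gives (25, 34); check 25² + 34² = 625 + 1156 = 1781 ✓.
Step 4: Order so x ≤ y and verify: 25² + 34² = 625 + 1156 = 1781 = n. ✓

n = 1781 = 25² + 34² (one valid representation with x ≤ y).


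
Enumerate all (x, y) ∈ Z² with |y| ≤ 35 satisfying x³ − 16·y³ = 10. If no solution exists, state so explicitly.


The equation is x³ - 16y³ = 10. For fixed y, x³ = 16·y³ + 10, so a solution requires the RHS to be a perfect cube.
Strategy: iterate y from -35 to 35, compute RHS = 16·y³ + 10, and check whether it is a (positive or negative) perfect cube.
Check small values of y:
  y = 0: RHS = 10 is not a perfect cube.
  y = 1: RHS = 26 is not a perfect cube.
  y = -1: RHS = -6 is not a perfect cube.
  y = 2: RHS = 138 is not a perfect cube.
  y = -2: RHS = -118 is not a perfect cube.
  y = 3: RHS = 442 is not a perfect cube.
  y = -3: RHS = -422 is not a perfect cube.
Continuing the search up to |y| = 35 finds no solutions either.
No (x, y) in the scanned range satisfies the equation.

No integer solutions with |y| ≤ 35.


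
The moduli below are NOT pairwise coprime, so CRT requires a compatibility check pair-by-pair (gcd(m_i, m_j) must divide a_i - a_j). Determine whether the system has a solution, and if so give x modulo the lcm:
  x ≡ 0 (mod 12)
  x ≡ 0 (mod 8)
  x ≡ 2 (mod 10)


Moduli 12, 8, 10 are not pairwise coprime, so CRT works modulo lcm(m_i) when all pairwise compatibility conditions hold.
Pairwise compatibility: gcd(m_i, m_j) must divide a_i - a_j for every pair.
Merge one congruence at a time:
  Start: x ≡ 0 (mod 12).
  Combine with x ≡ 0 (mod 8): gcd(12, 8) = 4; 0 - 0 = 0, which IS divisible by 4, so compatible.
    Write x = 0 + 12·t and substitute into x ≡ 0 (mod 8): 12·t ≡ 0 − 0 = 0 (mod 8).
    Divide the congruence (and modulus) by g = 4: 3·t ≡ 0 (mod 2).
    Reduce coefficients mod 2: 1·t ≡ 0 (mod 2).
    So t ≡ 0 (mod 2).
    Then x = 0 + 12·0 = 0, valid modulo lcm(12, 8) = 24: x ≡ 0 (mod 24).
  Combine with x ≡ 2 (mod 10): gcd(24, 10) = 2; 2 - 0 = 2, which IS divisible by 2, so compatible.
    Write x = 0 + 24·t and substitute into x ≡ 2 (mod 10): 24·t ≡ 2 − 0 = 2 (mod 10).
    Divide the congruence (and modulus) by g = 2: 12·t ≡ 1 (mod 5).
    Reduce coefficients mod 5: 2·t ≡ 1 (mod 5).
    The inverse of 2 mod 5 is 3 (since 2·3 = 6 = 1·5 + 1), so t ≡ 3·1 = 3 ≡ 3 (mod 5).
    Then x = 0 + 24·3 = 72, valid modulo lcm(24, 10) = 120: x ≡ 72 (mod 120).
Verify: 72 mod 12 = 0, 72 mod 8 = 0, 72 mod 10 = 2.

x ≡ 72 (mod 120).


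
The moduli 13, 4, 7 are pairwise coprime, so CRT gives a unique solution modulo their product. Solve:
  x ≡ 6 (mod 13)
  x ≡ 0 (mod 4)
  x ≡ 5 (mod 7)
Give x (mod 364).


Moduli 13, 4, 7 are pairwise coprime; by CRT there is a unique solution modulo M = 13 · 4 · 7 = 364.
Solve pairwise, accumulating the modulus:
  Start with x ≡ 6 (mod 13).
  Combine with x ≡ 0 (mod 4): since gcd(13, 4) = 1, we get a unique residue mod 52.
    Write x = 6 + 13·t and substitute into x ≡ 0 (mod 4): 13·t ≡ 0 − 6 = -6 (mod 4).
    Reduce coefficients mod 4: 1·t ≡ 2 (mod 4).
    So t ≡ 2 (mod 4).
    Then x = 6 + 13·2 = 32, valid modulo lcm(13, 4) = 52: x ≡ 32 (mod 52).
  Combine with x ≡ 5 (mod 7): since gcd(52, 7) = 1, we get a unique residue mod 364.
    Write x = 32 + 52·t and substitute into x ≡ 5 (mod 7): 52·t ≡ 5 − 32 = -27 (mod 7).
    Reduce coefficients mod 7: 3·t ≡ 1 (mod 7).
    The inverse of 3 mod 7 is 5 (since 3·5 = 15 = 2·7 + 1), so t ≡ 5·1 = 5 ≡ 5 (mod 7).
    Then x = 32 + 52·5 = 292, valid modulo lcm(52, 7) = 364: x ≡ 292 (mod 364).
Verify: 292 mod 13 = 6 ✓, 292 mod 4 = 0 ✓, 292 mod 7 = 5 ✓.

x ≡ 292 (mod 364).


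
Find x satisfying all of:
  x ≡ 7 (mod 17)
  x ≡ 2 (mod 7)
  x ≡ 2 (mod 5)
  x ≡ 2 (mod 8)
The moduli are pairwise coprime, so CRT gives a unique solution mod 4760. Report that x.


Product of moduli M = 17 · 7 · 5 · 8 = 4760.
Merge one congruence at a time:
  Start: x ≡ 7 (mod 17).
  Combine with x ≡ 2 (mod 7); new modulus lcm = 119.
    Write x = 7 + 17·t and substitute into x ≡ 2 (mod 7): 17·t ≡ 2 − 7 = -5 (mod 7).
    Reduce coefficients mod 7: 3·t ≡ 2 (mod 7).
    The inverse of 3 mod 7 is 5 (since 3·5 = 15 = 2·7 + 1), so t ≡ 5·2 = 10 ≡ 3 (mod 7).
    Then x = 7 + 17·3 = 58, valid modulo lcm(17, 7) = 119: x ≡ 58 (mod 119).
  Combine with x ≡ 2 (mod 5); new modulus lcm = 595.
    Write x = 58 + 119·t and substitute into x ≡ 2 (mod 5): 119·t ≡ 2 − 58 = -56 (mod 5).
    Reduce coefficients mod 5: 4·t ≡ 4 (mod 5).
    The inverse of 4 mod 5 is 4 (since 4·4 = 16 = 3·5 + 1), so t ≡ 4·4 = 16 ≡ 1 (mod 5).
    Then x = 58 + 119·1 = 177, valid modulo lcm(119, 5) = 595: x ≡ 177 (mod 595).
  Combine with x ≡ 2 (mod 8); new modulus lcm = 4760.
    Write x = 177 + 595·t and substitute into x ≡ 2 (mod 8): 595·t ≡ 2 − 177 = -175 (mod 8).
    Reduce coefficients mod 8: 3·t ≡ 1 (mod 8).
    The inverse of 3 mod 8 is 3 (since 3·3 = 9 = 1·8 + 1), so t ≡ 3·1 = 3 ≡ 3 (mod 8).
    Then x = 177 + 595·3 = 1962, valid modulo lcm(595, 8) = 4760: x ≡ 1962 (mod 4760).
Verify against each original: 1962 mod 17 = 7, 1962 mod 7 = 2, 1962 mod 5 = 2, 1962 mod 8 = 2.

x ≡ 1962 (mod 4760).


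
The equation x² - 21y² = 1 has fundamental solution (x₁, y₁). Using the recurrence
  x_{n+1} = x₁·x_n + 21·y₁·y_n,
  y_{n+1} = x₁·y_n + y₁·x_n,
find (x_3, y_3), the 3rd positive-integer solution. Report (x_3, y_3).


Step 1: Find the fundamental solution (x₁, y₁) of x² - 21y² = 1.
  Expand √21 as a continued fraction. a₀ = ⌊√21⌋ = 4; iterate m_{k+1} = d_k·a_k − m_k, d_{k+1} = (21 − m_{k+1}²)/d_k, a_{k+1} = ⌊(a₀ + m_{k+1})/d_{k+1}⌋ (starting m₀ = 0, d₀ = 1), with convergents p_k = a_k·p_{k-1} + p_{k-2}, q_k = a_k·q_{k-1} + q_{k-2} (p₋₁ = 1, q₋₁ = 0):
  k = 0: a₀ = 4; p₀/q₀ = 4/1; p₀² − 21·q₀² = 16 − 21 = -5.
  k = 1: m = 4, d = 5, a = ⌊(4 + 4)/5⌋ = 1; p/q = (1·4 + 1)/(1·1 + 0) = 5/1; p² − 21·q² = 25 − 21 = 4.
  k = 2: m = 1, d = 4, a = ⌊(4 + 1)/4⌋ = 1; p/q = (1·5 + 4)/(1·1 + 1) = 9/2; p² − 21·q² = 81 − 84 = -3.
  k = 3: m = 3, d = 3, a = ⌊(4 + 3)/3⌋ = 2; p/q = (2·9 + 5)/(2·2 + 1) = 23/5; p² − 21·q² = 529 − 525 = 4.
  k = 4: m = 3, d = 4, a = ⌊(4 + 3)/4⌋ = 1; p/q = (1·23 + 9)/(1·5 + 2) = 32/7; p² − 21·q² = 1024 − 1029 = -5.
  k = 5: m = 1, d = 5, a = ⌊(4 + 1)/5⌋ = 1; p/q = (1·32 + 23)/(1·7 + 5) = 55/12; p² − 21·q² = 3025 − 3024 = 1.
  The first convergent with p² − 21·q² = 1 gives the fundamental solution (x₁, y₁) = (55, 12).
Step 2: Apply the recurrence (x_{n+1}, y_{n+1}) = (x₁x_n + 21y₁y_n, x₁y_n + y₁x_n) repeatedly.
  From (x_1, y_1) = (55, 12): x_2 = 55·55 + 21·12·12 = 6049; y_2 = 55·12 + 12·55 = 1320.
  From (x_2, y_2) = (6049, 1320): x_3 = 55·6049 + 21·12·1320 = 665335; y_3 = 55·1320 + 12·6049 = 145188.
Step 3: Verify x_3² - 21·y_3² = 442670662225 - 442670662224 = 1 (should be 1). ✓

(x_1, y_1) = (55, 12); (x_3, y_3) = (665335, 145188).


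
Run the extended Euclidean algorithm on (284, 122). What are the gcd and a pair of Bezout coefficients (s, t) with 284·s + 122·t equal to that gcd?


Euclidean algorithm on (284, 122) — divide until remainder is 0:
  284 = 2 · 122 + 40
  122 = 3 · 40 + 2
  40 = 20 · 2 + 0
gcd(284, 122) = 2.
Track Bezout coefficients alongside the remainders: start with r₀ = 284 = a·1 + b·0 (s = 1, t = 0) and r₁ = 122 = a·0 + b·1 (s = 0, t = 1); each new remainder r_{k+1} = r_{k-1} − q_k·r_k inherits s_{k+1} = s_{k-1} − q_k·s_k, t_{k+1} = t_{k-1} − q_k·t_k, so r_k = a·s_k + b·t_k at every step:
  q = 2: r = 40, s = 1 − 2·0 = 1, t = 0 − 2·1 = -2  (check: 284·1 + 122·(-2) = 40)
  q = 3: r = 2, s = 0 − 3·1 = -3, t = 1 − 3·(-2) = 7  (check: 284·(-3) + 122·7 = 2)
The row with r = 2 (the gcd) gives the Bezout coefficients s = -3, t = 7.
Result: 284 · (-3) + 122 · (7) = 2.

gcd(284, 122) = 2; s = -3, t = 7 (check: 284·(-3) + 122·7 = 2).


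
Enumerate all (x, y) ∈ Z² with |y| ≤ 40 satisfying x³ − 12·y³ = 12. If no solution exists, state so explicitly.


The equation is x³ - 12y³ = 12. For fixed y, x³ = 12·y³ + 12, so a solution requires the RHS to be a perfect cube.
Strategy: iterate y from -40 to 40, compute RHS = 12·y³ + 12, and check whether it is a (positive or negative) perfect cube.
Check small values of y:
  y = 0: RHS = 12 is not a perfect cube.
  y = 1: RHS = 24 is not a perfect cube.
  y = -1: RHS = 0 = (0)³ ⇒ x = 0 works.
  y = 2: RHS = 108 is not a perfect cube.
  y = -2: RHS = -84 is not a perfect cube.
  y = 3: RHS = 336 is not a perfect cube.
  y = -3: RHS = -312 is not a perfect cube.
Continuing the search up to |y| = 40 finds no further solutions beyond those listed.
Collected solutions: (0, -1).

Solutions (with |y| ≤ 40): (0, -1).


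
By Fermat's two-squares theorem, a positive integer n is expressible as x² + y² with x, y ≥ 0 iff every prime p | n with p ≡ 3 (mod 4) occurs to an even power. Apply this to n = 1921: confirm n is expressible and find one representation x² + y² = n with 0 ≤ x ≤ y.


Step 1: Factor n = 1921 = 17 · 113.
Step 2: Check the mod-4 condition on each prime factor: 17 ≡ 1 (mod 4), exponent 1; 113 ≡ 1 (mod 4), exponent 1.
All primes ≡ 3 (mod 4) appear to even exponent (or don't appear), so by the two-squares theorem n IS expressible as a sum of two squares.
Step 3: Build a representation. Here n = 17 · 113 is a product of primes ≡ 1 (mod 4). Each prime p ≡ 1 (mod 4) is itself a sum of two squares; find a² by testing p − a² for a perfect square:
  17: 17 − 1² = 16 = 4² ⇒ 17 = 1² + 4².
  113: 113 − 1² = 112, 113 − 2² = 109, 113 − 3² = 104, 113 − 4² = 97, 113 − 5² = 88, 113 − 6² = 77, 113 − 7² = 64 = 8² ⇒ 113 = 7² + 8².
  Combine using the Brahmagupta–Fibonacci identity (a² + b²)(c² + d²) = (ac − bd)² + (ad + bc)² = (ac + bd)² + (ad − bc)²:
  17 · 113 = 1921: from (1² + 4²)(7² + 8²), take (1·7 − 4·8, 1·8 + 4·7) = (7 − 32, 8 + 28) = (-25, 36); dropping signs (only squares matter) gives (25, 36); check 25² + 36² = 625 + 1296 = 1921 ✓.
Step 4: Order so x ≤ y and verify: 25² + 36² = 625 + 1296 = 1921 = n. ✓

n = 1921 = 25² + 36² (one valid representation with x ≤ y).


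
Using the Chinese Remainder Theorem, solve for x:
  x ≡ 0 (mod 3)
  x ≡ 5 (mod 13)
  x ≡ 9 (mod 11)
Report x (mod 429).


Moduli 3, 13, 11 are pairwise coprime; by CRT there is a unique solution modulo M = 3 · 13 · 11 = 429.
Solve pairwise, accumulating the modulus:
  Start with x ≡ 0 (mod 3).
  Combine with x ≡ 5 (mod 13): since gcd(3, 13) = 1, we get a unique residue mod 39.
    Write x = 0 + 3·t and substitute into x ≡ 5 (mod 13): 3·t ≡ 5 − 0 = 5 (mod 13).
    The inverse of 3 mod 13 is 9 (since 3·9 = 27 = 2·13 + 1), so t ≡ 9·5 = 45 ≡ 6 (mod 13).
    Then x = 0 + 3·6 = 18, valid modulo lcm(3, 13) = 39: x ≡ 18 (mod 39).
  Combine with x ≡ 9 (mod 11): since gcd(39, 11) = 1, we get a unique residue mod 429.
    Write x = 18 + 39·t and substitute into x ≡ 9 (mod 11): 39·t ≡ 9 − 18 = -9 (mod 11).
    Reduce coefficients mod 11: 6·t ≡ 2 (mod 11).
    The inverse of 6 mod 11 is 2 (since 6·2 = 12 = 1·11 + 1), so t ≡ 2·2 = 4 ≡ 4 (mod 11).
    Then x = 18 + 39·4 = 174, valid modulo lcm(39, 11) = 429: x ≡ 174 (mod 429).
Verify: 174 mod 3 = 0 ✓, 174 mod 13 = 5 ✓, 174 mod 11 = 9 ✓.

x ≡ 174 (mod 429).


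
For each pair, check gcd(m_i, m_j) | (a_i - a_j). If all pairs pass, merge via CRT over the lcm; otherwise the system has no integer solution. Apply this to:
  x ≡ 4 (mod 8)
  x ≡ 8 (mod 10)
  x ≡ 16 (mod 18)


Moduli 8, 10, 18 are not pairwise coprime, so CRT works modulo lcm(m_i) when all pairwise compatibility conditions hold.
Pairwise compatibility: gcd(m_i, m_j) must divide a_i - a_j for every pair.
Merge one congruence at a time:
  Start: x ≡ 4 (mod 8).
  Combine with x ≡ 8 (mod 10): gcd(8, 10) = 2; 8 - 4 = 4, which IS divisible by 2, so compatible.
    Write x = 4 + 8·t and substitute into x ≡ 8 (mod 10): 8·t ≡ 8 − 4 = 4 (mod 10).
    Divide the congruence (and modulus) by g = 2: 4·t ≡ 2 (mod 5).
    The inverse of 4 mod 5 is 4 (since 4·4 = 16 = 3·5 + 1), so t ≡ 4·2 = 8 ≡ 3 (mod 5).
    Then x = 4 + 8·3 = 28, valid modulo lcm(8, 10) = 40: x ≡ 28 (mod 40).
  Combine with x ≡ 16 (mod 18): gcd(40, 18) = 2; 16 - 28 = -12, which IS divisible by 2, so compatible.
    Write x = 28 + 40·t and substitute into x ≡ 16 (mod 18): 40·t ≡ 16 − 28 = -12 (mod 18).
    Divide the congruence (and modulus) by g = 2: 20·t ≡ -6 (mod 9).
    Reduce coefficients mod 9: 2·t ≡ 3 (mod 9).
    The inverse of 2 mod 9 is 5 (since 2·5 = 10 = 1·9 + 1), so t ≡ 5·3 = 15 ≡ 6 (mod 9).
    Then x = 28 + 40·6 = 268, valid modulo lcm(40, 18) = 360: x ≡ 268 (mod 360).
Verify: 268 mod 8 = 4, 268 mod 10 = 8, 268 mod 18 = 16.

x ≡ 268 (mod 360).


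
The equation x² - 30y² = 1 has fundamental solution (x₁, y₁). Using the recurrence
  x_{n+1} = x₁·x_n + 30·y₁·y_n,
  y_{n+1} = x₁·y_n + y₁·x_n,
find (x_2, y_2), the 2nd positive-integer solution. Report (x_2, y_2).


Step 1: Find the fundamental solution (x₁, y₁) of x² - 30y² = 1.
  Expand √30 as a continued fraction. a₀ = ⌊√30⌋ = 5; iterate m_{k+1} = d_k·a_k − m_k, d_{k+1} = (30 − m_{k+1}²)/d_k, a_{k+1} = ⌊(a₀ + m_{k+1})/d_{k+1}⌋ (starting m₀ = 0, d₀ = 1), with convergents p_k = a_k·p_{k-1} + p_{k-2}, q_k = a_k·q_{k-1} + q_{k-2} (p₋₁ = 1, q₋₁ = 0):
  k = 0: a₀ = 5; p₀/q₀ = 5/1; p₀² − 30·q₀² = 25 − 30 = -5.
  k = 1: m = 5, d = 5, a = ⌊(5 + 5)/5⌋ = 2; p/q = (2·5 + 1)/(2·1 + 0) = 11/2; p² − 30·q² = 121 − 120 = 1.
  The first convergent with p² − 30·q² = 1 gives the fundamental solution (x₁, y₁) = (11, 2).
Step 2: Apply the recurrence (x_{n+1}, y_{n+1}) = (x₁x_n + 30y₁y_n, x₁y_n + y₁x_n) repeatedly.
  From (x_1, y_1) = (11, 2): x_2 = 11·11 + 30·2·2 = 241; y_2 = 11·2 + 2·11 = 44.
Step 3: Verify x_2² - 30·y_2² = 58081 - 58080 = 1 (should be 1). ✓

(x_1, y_1) = (11, 2); (x_2, y_2) = (241, 44).


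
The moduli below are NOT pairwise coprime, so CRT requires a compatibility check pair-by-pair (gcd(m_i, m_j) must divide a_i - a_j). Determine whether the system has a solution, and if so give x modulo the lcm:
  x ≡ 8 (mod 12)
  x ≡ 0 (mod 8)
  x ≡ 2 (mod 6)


Moduli 12, 8, 6 are not pairwise coprime, so CRT works modulo lcm(m_i) when all pairwise compatibility conditions hold.
Pairwise compatibility: gcd(m_i, m_j) must divide a_i - a_j for every pair.
Merge one congruence at a time:
  Start: x ≡ 8 (mod 12).
  Combine with x ≡ 0 (mod 8): gcd(12, 8) = 4; 0 - 8 = -8, which IS divisible by 4, so compatible.
    Write x = 8 + 12·t and substitute into x ≡ 0 (mod 8): 12·t ≡ 0 − 8 = -8 (mod 8).
    Divide the congruence (and modulus) by g = 4: 3·t ≡ -2 (mod 2).
    Reduce coefficients mod 2: 1·t ≡ 0 (mod 2).
    So t ≡ 0 (mod 2).
    Then x = 8 + 12·0 = 8, valid modulo lcm(12, 8) = 24: x ≡ 8 (mod 24).
  Combine with x ≡ 2 (mod 6): gcd(24, 6) = 6; 2 - 8 = -6, which IS divisible by 6, so compatible.
    Write x = 8 + 24·t and substitute into x ≡ 2 (mod 6): 24·t ≡ 2 − 8 = -6 (mod 6).
    Divide the congruence (and modulus) by g = 6: 4·t ≡ -1 (mod 1).
    Modulo 1 every t works; take t = 0.
    Then x = 8 + 24·0 = 8, valid modulo lcm(24, 6) = 24: x ≡ 8 (mod 24).
Verify: 8 mod 12 = 8, 8 mod 8 = 0, 8 mod 6 = 2.

x ≡ 8 (mod 24).


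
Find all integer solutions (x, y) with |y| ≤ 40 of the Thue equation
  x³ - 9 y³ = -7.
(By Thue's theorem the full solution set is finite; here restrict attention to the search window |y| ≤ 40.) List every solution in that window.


The equation is x³ - 9y³ = -7. For fixed y, x³ = 9·y³ − 7, so a solution requires the RHS to be a perfect cube.
Strategy: iterate y from -40 to 40, compute RHS = 9·y³ − 7, and check whether it is a (positive or negative) perfect cube.
Check small values of y:
  y = 0: RHS = -7 is not a perfect cube.
  y = 1: RHS = 2 is not a perfect cube.
  y = -1: RHS = -16 is not a perfect cube.
  y = 2: RHS = 65 is not a perfect cube.
  y = -2: RHS = -79 is not a perfect cube.
  y = 3: RHS = 236 is not a perfect cube.
  y = -3: RHS = -250 is not a perfect cube.
Continuing the search up to |y| = 40 finds no solutions either.
No (x, y) in the scanned range satisfies the equation.

No integer solutions with |y| ≤ 40.


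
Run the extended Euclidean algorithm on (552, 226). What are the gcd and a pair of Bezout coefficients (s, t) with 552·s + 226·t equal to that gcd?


Euclidean algorithm on (552, 226) — divide until remainder is 0:
  552 = 2 · 226 + 100
  226 = 2 · 100 + 26
  100 = 3 · 26 + 22
  26 = 1 · 22 + 4
  22 = 5 · 4 + 2
  4 = 2 · 2 + 0
gcd(552, 226) = 2.
Track Bezout coefficients alongside the remainders: start with r₀ = 552 = a·1 + b·0 (s = 1, t = 0) and r₁ = 226 = a·0 + b·1 (s = 0, t = 1); each new remainder r_{k+1} = r_{k-1} − q_k·r_k inherits s_{k+1} = s_{k-1} − q_k·s_k, t_{k+1} = t_{k-1} − q_k·t_k, so r_k = a·s_k + b·t_k at every step:
  q = 2: r = 100, s = 1 − 2·0 = 1, t = 0 − 2·1 = -2  (check: 552·1 + 226·(-2) = 100)
  q = 2: r = 26, s = 0 − 2·1 = -2, t = 1 − 2·(-2) = 5  (check: 552·(-2) + 226·5 = 26)
  q = 3: r = 22, s = 1 − 3·(-2) = 7, t = -2 − 3·5 = -17  (check: 552·7 + 226·(-17) = 22)
  q = 1: r = 4, s = -2 − 1·7 = -9, t = 5 − 1·(-17) = 22  (check: 552·(-9) + 226·22 = 4)
  q = 5: r = 2, s = 7 − 5·(-9) = 52, t = -17 − 5·22 = -127  (check: 552·52 + 226·(-127) = 2)
The row with r = 2 (the gcd) gives the Bezout coefficients s = 52, t = -127.
Result: 552 · (52) + 226 · (-127) = 2.

gcd(552, 226) = 2; s = 52, t = -127 (check: 552·52 + 226·(-127) = 2).


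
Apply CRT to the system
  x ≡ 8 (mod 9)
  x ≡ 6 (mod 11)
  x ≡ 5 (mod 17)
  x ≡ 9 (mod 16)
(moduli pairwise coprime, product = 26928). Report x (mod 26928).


Product of moduli M = 9 · 11 · 17 · 16 = 26928.
Merge one congruence at a time:
  Start: x ≡ 8 (mod 9).
  Combine with x ≡ 6 (mod 11); new modulus lcm = 99.
    Write x = 8 + 9·t and substitute into x ≡ 6 (mod 11): 9·t ≡ 6 − 8 = -2 (mod 11).
    Reduce coefficients mod 11: 9·t ≡ 9 (mod 11).
    The inverse of 9 mod 11 is 5 (since 9·5 = 45 = 4·11 + 1), so t ≡ 5·9 = 45 ≡ 1 (mod 11).
    Then x = 8 + 9·1 = 17, valid modulo lcm(9, 11) = 99: x ≡ 17 (mod 99).
  Combine with x ≡ 5 (mod 17); new modulus lcm = 1683.
    Write x = 17 + 99·t and substitute into x ≡ 5 (mod 17): 99·t ≡ 5 − 17 = -12 (mod 17).
    Reduce coefficients mod 17: 14·t ≡ 5 (mod 17).
    The inverse of 14 mod 17 is 11 (since 14·11 = 154 = 9·17 + 1), so t ≡ 11·5 = 55 ≡ 4 (mod 17).
    Then x = 17 + 99·4 = 413, valid modulo lcm(99, 17) = 1683: x ≡ 413 (mod 1683).
  Combine with x ≡ 9 (mod 16); new modulus lcm = 26928.
    Write x = 413 + 1683·t and substitute into x ≡ 9 (mod 16): 1683·t ≡ 9 − 413 = -404 (mod 16).
    Reduce coefficients mod 16: 3·t ≡ 12 (mod 16).
    The inverse of 3 mod 16 is 11 (since 3·11 = 33 = 2·16 + 1), so t ≡ 11·12 = 132 ≡ 4 (mod 16).
    Then x = 413 + 1683·4 = 7145, valid modulo lcm(1683, 16) = 26928: x ≡ 7145 (mod 26928).
Verify against each original: 7145 mod 9 = 8, 7145 mod 11 = 6, 7145 mod 17 = 5, 7145 mod 16 = 9.

x ≡ 7145 (mod 26928).


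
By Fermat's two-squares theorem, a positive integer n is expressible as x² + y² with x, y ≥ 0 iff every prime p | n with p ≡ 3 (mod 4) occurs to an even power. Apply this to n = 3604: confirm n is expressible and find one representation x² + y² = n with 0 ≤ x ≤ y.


Step 1: Factor n = 3604 = 2^2 · 17 · 53.
Step 2: Check the mod-4 condition on each prime factor: 2 = 2 (special); 17 ≡ 1 (mod 4), exponent 1; 53 ≡ 1 (mod 4), exponent 1.
All primes ≡ 3 (mod 4) appear to even exponent (or don't appear), so by the two-squares theorem n IS expressible as a sum of two squares.
Step 3: Build a representation. Group n = k² · m with k = 2 and m = 17 · 53 = 901 (a product of primes ≡ 1 (mod 4)); a representation of m scales to one of n via (k·x)² + (k·y)² = k²(x² + y²). Each prime p ≡ 1 (mod 4) is itself a sum of two squares; find a² by testing p − a² for a perfect square:
  17: 17 − 1² = 16 = 4² ⇒ 17 = 1² + 4².
  53: 53 − 1² = 52, 53 − 2² = 49 = 7² ⇒ 53 = 2² + 7².
  Combine using the Brahmagupta–Fibonacci identity (a² + b²)(c² + d²) = (ac − bd)² + (ad + bc)² = (ac + bd)² + (ad − bc)²:
  17 · 53 = 901: from (1² + 4²)(2² + 7²), take (1·2 − 4·7, 1·7 + 4·2) = (2 − 28, 7 + 8) = (-26, 15); dropping signs (only squares matter) gives (26, 15); check 26² + 15² = 676 + 225 = 901 ✓.
  Scale by k = 2: (2·26, 2·15) = (52, 30).
Step 4: Order so x ≤ y and verify: 30² + 52² = 900 + 2704 = 3604 = n. ✓

n = 3604 = 30² + 52² (one valid representation with x ≤ y).


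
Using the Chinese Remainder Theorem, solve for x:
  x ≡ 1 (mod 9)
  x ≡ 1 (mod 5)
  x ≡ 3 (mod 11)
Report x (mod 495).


Moduli 9, 5, 11 are pairwise coprime; by CRT there is a unique solution modulo M = 9 · 5 · 11 = 495.
Solve pairwise, accumulating the modulus:
  Start with x ≡ 1 (mod 9).
  Combine with x ≡ 1 (mod 5): since gcd(9, 5) = 1, we get a unique residue mod 45.
    Write x = 1 + 9·t and substitute into x ≡ 1 (mod 5): 9·t ≡ 1 − 1 = 0 (mod 5).
    Reduce coefficients mod 5: 4·t ≡ 0 (mod 5).
    The inverse of 4 mod 5 is 4 (since 4·4 = 16 = 3·5 + 1), so t ≡ 4·0 = 0 ≡ 0 (mod 5).
    Then x = 1 + 9·0 = 1, valid modulo lcm(9, 5) = 45: x ≡ 1 (mod 45).
  Combine with x ≡ 3 (mod 11): since gcd(45, 11) = 1, we get a unique residue mod 495.
    Write x = 1 + 45·t and substitute into x ≡ 3 (mod 11): 45·t ≡ 3 − 1 = 2 (mod 11).
    Reduce coefficients mod 11: 1·t ≡ 2 (mod 11).
    So t ≡ 2 (mod 11).
    Then x = 1 + 45·2 = 91, valid modulo lcm(45, 11) = 495: x ≡ 91 (mod 495).
Verify: 91 mod 9 = 1 ✓, 91 mod 5 = 1 ✓, 91 mod 11 = 3 ✓.

x ≡ 91 (mod 495).


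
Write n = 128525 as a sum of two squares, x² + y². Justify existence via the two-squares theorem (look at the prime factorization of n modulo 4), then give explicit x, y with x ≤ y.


Step 1: Factor n = 128525 = 5^2 · 53 · 97.
Step 2: Check the mod-4 condition on each prime factor: 5 ≡ 1 (mod 4), exponent 2; 53 ≡ 1 (mod 4), exponent 1; 97 ≡ 1 (mod 4), exponent 1.
All primes ≡ 3 (mod 4) appear to even exponent (or don't appear), so by the two-squares theorem n IS expressible as a sum of two squares.
Step 3: Build a representation. Group n = k² · m with k = 5 and m = 53 · 97 = 5141 (a product of primes ≡ 1 (mod 4)); a representation of m scales to one of n via (k·x)² + (k·y)² = k²(x² + y²). Each prime p ≡ 1 (mod 4) is itself a sum of two squares; find a² by testing p − a² for a perfect square:
  53: 53 − 1² = 52, 53 − 2² = 49 = 7² ⇒ 53 = 2² + 7².
  97: 97 − 1² = 96, 97 − 2² = 93, 97 − 3² = 88, 97 − 4² = 81 = 9² ⇒ 97 = 4² + 9².
  Combine using the Brahmagupta–Fibonacci identity (a² + b²)(c² + d²) = (ac − bd)² + (ad + bc)² = (ac + bd)² + (ad − bc)²:
  53 · 97 = 5141: from (2² + 7²)(4² + 9²), take (2·4 − 7·9, 2·9 + 7·4) = (8 − 63, 18 + 28) = (-55, 46); dropping signs (only squares matter) gives (55, 46); check 55² + 46² = 3025 + 2116 = 5141 ✓.
  Scale by k = 5: (5·55, 5·46) = (275, 230).
Step 4: Order so x ≤ y and verify: 230² + 275² = 52900 + 75625 = 128525 = n. ✓

n = 128525 = 230² + 275² (one valid representation with x ≤ y).


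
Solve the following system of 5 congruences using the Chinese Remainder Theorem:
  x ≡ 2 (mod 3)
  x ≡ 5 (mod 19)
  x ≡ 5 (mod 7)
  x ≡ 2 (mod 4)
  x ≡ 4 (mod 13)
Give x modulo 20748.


Product of moduli M = 3 · 19 · 7 · 4 · 13 = 20748.
Merge one congruence at a time:
  Start: x ≡ 2 (mod 3).
  Combine with x ≡ 5 (mod 19); new modulus lcm = 57.
    Write x = 2 + 3·t and substitute into x ≡ 5 (mod 19): 3·t ≡ 5 − 2 = 3 (mod 19).
    The inverse of 3 mod 19 is 13 (since 3·13 = 39 = 2·19 + 1), so t ≡ 13·3 = 39 ≡ 1 (mod 19).
    Then x = 2 + 3·1 = 5, valid modulo lcm(3, 19) = 57: x ≡ 5 (mod 57).
  Combine with x ≡ 5 (mod 7); new modulus lcm = 399.
    Write x = 5 + 57·t and substitute into x ≡ 5 (mod 7): 57·t ≡ 5 − 5 = 0 (mod 7).
    Reduce coefficients mod 7: 1·t ≡ 0 (mod 7).
    So t ≡ 0 (mod 7).
    Then x = 5 + 57·0 = 5, valid modulo lcm(57, 7) = 399: x ≡ 5 (mod 399).
  Combine with x ≡ 2 (mod 4); new modulus lcm = 1596.
    Write x = 5 + 399·t and substitute into x ≡ 2 (mod 4): 399·t ≡ 2 − 5 = -3 (mod 4).
    Reduce coefficients mod 4: 3·t ≡ 1 (mod 4).
    The inverse of 3 mod 4 is 3 (since 3·3 = 9 = 2·4 + 1), so t ≡ 3·1 = 3 ≡ 3 (mod 4).
    Then x = 5 + 399·3 = 1202, valid modulo lcm(399, 4) = 1596: x ≡ 1202 (mod 1596).
  Combine with x ≡ 4 (mod 13); new modulus lcm = 20748.
    Write x = 1202 + 1596·t and substitute into x ≡ 4 (mod 13): 1596·t ≡ 4 − 1202 = -1198 (mod 13).
    Reduce coefficients mod 13: 10·t ≡ 11 (mod 13).
    The inverse of 10 mod 13 is 4 (since 10·4 = 40 = 3·13 + 1), so t ≡ 4·11 = 44 ≡ 5 (mod 13).
    Then x = 1202 + 1596·5 = 9182, valid modulo lcm(1596, 13) = 20748: x ≡ 9182 (mod 20748).
Verify against each original: 9182 mod 3 = 2, 9182 mod 19 = 5, 9182 mod 7 = 5, 9182 mod 4 = 2, 9182 mod 13 = 4.

x ≡ 9182 (mod 20748).


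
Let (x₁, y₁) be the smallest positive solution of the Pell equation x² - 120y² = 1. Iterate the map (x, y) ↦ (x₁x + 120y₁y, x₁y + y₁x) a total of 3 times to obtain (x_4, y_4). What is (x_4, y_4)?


Step 1: Find the fundamental solution (x₁, y₁) of x² - 120y² = 1.
  Expand √120 as a continued fraction. a₀ = ⌊√120⌋ = 10; iterate m_{k+1} = d_k·a_k − m_k, d_{k+1} = (120 − m_{k+1}²)/d_k, a_{k+1} = ⌊(a₀ + m_{k+1})/d_{k+1}⌋ (starting m₀ = 0, d₀ = 1), with convergents p_k = a_k·p_{k-1} + p_{k-2}, q_k = a_k·q_{k-1} + q_{k-2} (p₋₁ = 1, q₋₁ = 0):
  k = 0: a₀ = 10; p₀/q₀ = 10/1; p₀² − 120·q₀² = 100 − 120 = -20.
  k = 1: m = 10, d = 20, a = ⌊(10 + 10)/20⌋ = 1; p/q = (1·10 + 1)/(1·1 + 0) = 11/1; p² − 120·q² = 121 − 120 = 1.
  The first convergent with p² − 120·q² = 1 gives the fundamental solution (x₁, y₁) = (11, 1).
Step 2: Apply the recurrence (x_{n+1}, y_{n+1}) = (x₁x_n + 120y₁y_n, x₁y_n + y₁x_n) repeatedly.
  From (x_1, y_1) = (11, 1): x_2 = 11·11 + 120·1·1 = 241; y_2 = 11·1 + 1·11 = 22.
  From (x_2, y_2) = (241, 22): x_3 = 11·241 + 120·1·22 = 5291; y_3 = 11·22 + 1·241 = 483.
  From (x_3, y_3) = (5291, 483): x_4 = 11·5291 + 120·1·483 = 116161; y_4 = 11·483 + 1·5291 = 10604.
Step 3: Verify x_4² - 120·y_4² = 13493377921 - 13493377920 = 1 (should be 1). ✓

(x_1, y_1) = (11, 1); (x_4, y_4) = (116161, 10604).


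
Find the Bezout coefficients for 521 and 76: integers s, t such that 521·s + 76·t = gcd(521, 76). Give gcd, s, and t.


Euclidean algorithm on (521, 76) — divide until remainder is 0:
  521 = 6 · 76 + 65
  76 = 1 · 65 + 11
  65 = 5 · 11 + 10
  11 = 1 · 10 + 1
  10 = 10 · 1 + 0
gcd(521, 76) = 1.
Track Bezout coefficients alongside the remainders: start with r₀ = 521 = a·1 + b·0 (s = 1, t = 0) and r₁ = 76 = a·0 + b·1 (s = 0, t = 1); each new remainder r_{k+1} = r_{k-1} − q_k·r_k inherits s_{k+1} = s_{k-1} − q_k·s_k, t_{k+1} = t_{k-1} − q_k·t_k, so r_k = a·s_k + b·t_k at every step:
  q = 6: r = 65, s = 1 − 6·0 = 1, t = 0 − 6·1 = -6  (check: 521·1 + 76·(-6) = 65)
  q = 1: r = 11, s = 0 − 1·1 = -1, t = 1 − 1·(-6) = 7  (check: 521·(-1) + 76·7 = 11)
  q = 5: r = 10, s = 1 − 5·(-1) = 6, t = -6 − 5·7 = -41  (check: 521·6 + 76·(-41) = 10)
  q = 1: r = 1, s = -1 − 1·6 = -7, t = 7 − 1·(-41) = 48  (check: 521·(-7) + 76·48 = 1)
The row with r = 1 (the gcd) gives the Bezout coefficients s = -7, t = 48.
Result: 521 · (-7) + 76 · (48) = 1.

gcd(521, 76) = 1; s = -7, t = 48 (check: 521·(-7) + 76·48 = 1).


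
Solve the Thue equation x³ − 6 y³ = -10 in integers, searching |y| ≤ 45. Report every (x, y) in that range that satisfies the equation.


The equation is x³ - 6y³ = -10. For fixed y, x³ = 6·y³ − 10, so a solution requires the RHS to be a perfect cube.
Strategy: iterate y from -45 to 45, compute RHS = 6·y³ − 10, and check whether it is a (positive or negative) perfect cube.
Check small values of y:
  y = 0: RHS = -10 is not a perfect cube.
  y = 1: RHS = -4 is not a perfect cube.
  y = -1: RHS = -16 is not a perfect cube.
  y = 2: RHS = 38 is not a perfect cube.
  y = -2: RHS = -58 is not a perfect cube.
  y = 3: RHS = 152 is not a perfect cube.
  y = -3: RHS = -172 is not a perfect cube.
Continuing the search up to |y| = 45 finds no solutions either.
No (x, y) in the scanned range satisfies the equation.

No integer solutions with |y| ≤ 45.


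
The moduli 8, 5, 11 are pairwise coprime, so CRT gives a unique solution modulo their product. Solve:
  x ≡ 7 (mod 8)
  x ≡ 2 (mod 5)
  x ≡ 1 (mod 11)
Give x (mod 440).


Moduli 8, 5, 11 are pairwise coprime; by CRT there is a unique solution modulo M = 8 · 5 · 11 = 440.
Solve pairwise, accumulating the modulus:
  Start with x ≡ 7 (mod 8).
  Combine with x ≡ 2 (mod 5): since gcd(8, 5) = 1, we get a unique residue mod 40.
    Write x = 7 + 8·t and substitute into x ≡ 2 (mod 5): 8·t ≡ 2 − 7 = -5 (mod 5).
    Reduce coefficients mod 5: 3·t ≡ 0 (mod 5).
    The inverse of 3 mod 5 is 2 (since 3·2 = 6 = 1·5 + 1), so t ≡ 2·0 = 0 ≡ 0 (mod 5).
    Then x = 7 + 8·0 = 7, valid modulo lcm(8, 5) = 40: x ≡ 7 (mod 40).
  Combine with x ≡ 1 (mod 11): since gcd(40, 11) = 1, we get a unique residue mod 440.
    Write x = 7 + 40·t and substitute into x ≡ 1 (mod 11): 40·t ≡ 1 − 7 = -6 (mod 11).
    Reduce coefficients mod 11: 7·t ≡ 5 (mod 11).
    The inverse of 7 mod 11 is 8 (since 7·8 = 56 = 5·11 + 1), so t ≡ 8·5 = 40 ≡ 7 (mod 11).
    Then x = 7 + 40·7 = 287, valid modulo lcm(40, 11) = 440: x ≡ 287 (mod 440).
Verify: 287 mod 8 = 7 ✓, 287 mod 5 = 2 ✓, 287 mod 11 = 1 ✓.

x ≡ 287 (mod 440).


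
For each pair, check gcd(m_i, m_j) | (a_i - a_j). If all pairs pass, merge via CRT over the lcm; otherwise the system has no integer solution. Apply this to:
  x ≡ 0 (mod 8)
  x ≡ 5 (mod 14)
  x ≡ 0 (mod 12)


Moduli 8, 14, 12 are not pairwise coprime, so CRT works modulo lcm(m_i) when all pairwise compatibility conditions hold.
Pairwise compatibility: gcd(m_i, m_j) must divide a_i - a_j for every pair.
Merge one congruence at a time:
  Start: x ≡ 0 (mod 8).
  Combine with x ≡ 5 (mod 14): gcd(8, 14) = 2, and 5 - 0 = 5 is NOT divisible by 2.
    ⇒ system is inconsistent (no integer solution).

No solution (the system is inconsistent).


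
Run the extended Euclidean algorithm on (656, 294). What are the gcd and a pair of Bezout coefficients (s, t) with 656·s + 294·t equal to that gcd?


Euclidean algorithm on (656, 294) — divide until remainder is 0:
  656 = 2 · 294 + 68
  294 = 4 · 68 + 22
  68 = 3 · 22 + 2
  22 = 11 · 2 + 0
gcd(656, 294) = 2.
Track Bezout coefficients alongside the remainders: start with r₀ = 656 = a·1 + b·0 (s = 1, t = 0) and r₁ = 294 = a·0 + b·1 (s = 0, t = 1); each new remainder r_{k+1} = r_{k-1} − q_k·r_k inherits s_{k+1} = s_{k-1} − q_k·s_k, t_{k+1} = t_{k-1} − q_k·t_k, so r_k = a·s_k + b·t_k at every step:
  q = 2: r = 68, s = 1 − 2·0 = 1, t = 0 − 2·1 = -2  (check: 656·1 + 294·(-2) = 68)
  q = 4: r = 22, s = 0 − 4·1 = -4, t = 1 − 4·(-2) = 9  (check: 656·(-4) + 294·9 = 22)
  q = 3: r = 2, s = 1 − 3·(-4) = 13, t = -2 − 3·9 = -29  (check: 656·13 + 294·(-29) = 2)
The row with r = 2 (the gcd) gives the Bezout coefficients s = 13, t = -29.
Result: 656 · (13) + 294 · (-29) = 2.

gcd(656, 294) = 2; s = 13, t = -29 (check: 656·13 + 294·(-29) = 2).


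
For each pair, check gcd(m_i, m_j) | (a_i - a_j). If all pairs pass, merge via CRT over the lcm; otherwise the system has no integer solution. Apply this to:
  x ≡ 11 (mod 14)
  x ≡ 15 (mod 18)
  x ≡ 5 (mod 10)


Moduli 14, 18, 10 are not pairwise coprime, so CRT works modulo lcm(m_i) when all pairwise compatibility conditions hold.
Pairwise compatibility: gcd(m_i, m_j) must divide a_i - a_j for every pair.
Merge one congruence at a time:
  Start: x ≡ 11 (mod 14).
  Combine with x ≡ 15 (mod 18): gcd(14, 18) = 2; 15 - 11 = 4, which IS divisible by 2, so compatible.
    Write x = 11 + 14·t and substitute into x ≡ 15 (mod 18): 14·t ≡ 15 − 11 = 4 (mod 18).
    Divide the congruence (and modulus) by g = 2: 7·t ≡ 2 (mod 9).
    The inverse of 7 mod 9 is 4 (since 7·4 = 28 = 3·9 + 1), so t ≡ 4·2 = 8 ≡ 8 (mod 9).
    Then x = 11 + 14·8 = 123, valid modulo lcm(14, 18) = 126: x ≡ 123 (mod 126).
  Combine with x ≡ 5 (mod 10): gcd(126, 10) = 2; 5 - 123 = -118, which IS divisible by 2, so compatible.
    Write x = 123 + 126·t and substitute into x ≡ 5 (mod 10): 126·t ≡ 5 − 123 = -118 (mod 10).
    Divide the congruence (and modulus) by g = 2: 63·t ≡ -59 (mod 5).
    Reduce coefficients mod 5: 3·t ≡ 1 (mod 5).
    The inverse of 3 mod 5 is 2 (since 3·2 = 6 = 1·5 + 1), so t ≡ 2·1 = 2 ≡ 2 (mod 5).
    Then x = 123 + 126·2 = 375, valid modulo lcm(126, 10) = 630: x ≡ 375 (mod 630).
Verify: 375 mod 14 = 11, 375 mod 18 = 15, 375 mod 10 = 5.

x ≡ 375 (mod 630).


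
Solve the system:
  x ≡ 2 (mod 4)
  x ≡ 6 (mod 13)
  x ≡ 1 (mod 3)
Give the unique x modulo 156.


Moduli 4, 13, 3 are pairwise coprime; by CRT there is a unique solution modulo M = 4 · 13 · 3 = 156.
Solve pairwise, accumulating the modulus:
  Start with x ≡ 2 (mod 4).
  Combine with x ≡ 6 (mod 13): since gcd(4, 13) = 1, we get a unique residue mod 52.
    Write x = 2 + 4·t and substitute into x ≡ 6 (mod 13): 4·t ≡ 6 − 2 = 4 (mod 13).
    The inverse of 4 mod 13 is 10 (since 4·10 = 40 = 3·13 + 1), so t ≡ 10·4 = 40 ≡ 1 (mod 13).
    Then x = 2 + 4·1 = 6, valid modulo lcm(4, 13) = 52: x ≡ 6 (mod 52).
  Combine with x ≡ 1 (mod 3): since gcd(52, 3) = 1, we get a unique residue mod 156.
    Write x = 6 + 52·t and substitute into x ≡ 1 (mod 3): 52·t ≡ 1 − 6 = -5 (mod 3).
    Reduce coefficients mod 3: 1·t ≡ 1 (mod 3).
    So t ≡ 1 (mod 3).
    Then x = 6 + 52·1 = 58, valid modulo lcm(52, 3) = 156: x ≡ 58 (mod 156).
Verify: 58 mod 4 = 2 ✓, 58 mod 13 = 6 ✓, 58 mod 3 = 1 ✓.

x ≡ 58 (mod 156).
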